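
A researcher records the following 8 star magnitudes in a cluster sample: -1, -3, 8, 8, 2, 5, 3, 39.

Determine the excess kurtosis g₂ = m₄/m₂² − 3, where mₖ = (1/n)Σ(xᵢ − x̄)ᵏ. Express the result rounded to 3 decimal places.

x̄ = 7.6250
Σ(xᵢ − x̄)² = 1231.8750 ⇒ m₂ = 153.98438
Σ(xᵢ − x̄)⁴ = 988809.3691 ⇒ m₄ = 123601.17114
m₂² = 23711.18774
g₂ = m₄/m₂² − 3 = 5.21278 − 3 ≈ 2.213

2.213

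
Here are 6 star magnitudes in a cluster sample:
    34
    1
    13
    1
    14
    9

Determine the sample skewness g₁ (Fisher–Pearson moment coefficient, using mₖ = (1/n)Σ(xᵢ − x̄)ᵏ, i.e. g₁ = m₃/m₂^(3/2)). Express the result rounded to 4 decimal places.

x̄ = (34 + 1 + 13 + 1 + 14 + 9) / 6 = 12.0000
deviations (xᵢ − x̄): 22.0000, -11.0000, 1.0000, -11.0000, 2.0000, -3.0000
Σ(xᵢ − x̄)² = 740.0000 ⇒ m₂ = 740.0000/6 = 123.33333
Σ(xᵢ − x̄)³ = 7968.0000 ⇒ m₃ = 7968.0000/6 = 1328.00000
m₂^(3/2) = 123.33333^(1.5) = 1369.68501
g₁ = m₃ / m₂^(3/2) = 1328.00000 / 1369.68501 ≈ 0.9696

0.9696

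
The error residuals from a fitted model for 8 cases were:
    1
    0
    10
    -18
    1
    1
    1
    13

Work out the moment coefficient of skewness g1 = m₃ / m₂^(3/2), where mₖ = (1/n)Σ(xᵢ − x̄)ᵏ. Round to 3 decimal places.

x̄ = (1 + 0 + 10 - 18 + 1 + 1 + 1 + 13) / 8 = 1.1250
deviations (xᵢ − x̄): -0.1250, -1.1250, 8.8750, -19.1250, -0.1250, -0.1250, -0.1250, 11.8750
Σ(xᵢ − x̄)² = 586.8750 ⇒ m₂ = 586.8750/8 = 73.35938
Σ(xᵢ − x̄)³ = -4623.0938 ⇒ m₃ = -4623.0938/8 = -577.88672
m₂^(3/2) = 73.35938^(1.5) = 628.32369
g1 = m₃ / m₂^(3/2) = -577.88672 / 628.32369 ≈ -0.920

-0.920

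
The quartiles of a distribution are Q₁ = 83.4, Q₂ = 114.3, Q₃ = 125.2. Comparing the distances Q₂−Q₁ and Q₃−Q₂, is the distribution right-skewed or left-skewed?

Q₂ − Q₁ = 30.9;  Q₃ − Q₂ = 10.9
Q₂ − Q₁ > Q₃ − Q₂ ⇒ the lower half is more spread out ⇒ left-skewed.

left-skewed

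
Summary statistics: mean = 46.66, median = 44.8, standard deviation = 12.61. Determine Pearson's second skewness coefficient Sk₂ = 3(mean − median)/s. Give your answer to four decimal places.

Sk₂ = 3(46.66 − 44.8) / 12.61 = 3 × 1.8600 / 12.61
    = 5.5800 / 12.61 ≈ 0.4425

0.4425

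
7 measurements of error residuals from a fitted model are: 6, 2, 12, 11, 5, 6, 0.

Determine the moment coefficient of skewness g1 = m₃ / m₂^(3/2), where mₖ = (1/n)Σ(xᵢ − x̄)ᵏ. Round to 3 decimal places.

x̄ = (6 + 2 + 12 + 11 + 5 + 6 + 0) / 7 = 6.0000
deviations (xᵢ − x̄): 0.0000, -4.0000, 6.0000, 5.0000, -1.0000, 0.0000, -6.0000
Σ(xᵢ − x̄)² = 114.0000 ⇒ m₂ = 114.0000/7 = 16.28571
Σ(xᵢ − x̄)³ = 60.0000 ⇒ m₃ = 60.0000/7 = 8.57143
m₂^(3/2) = 16.28571^(1.5) = 65.72192
g1 = m₃ / m₂^(3/2) = 8.57143 / 65.72192 ≈ 0.130

0.130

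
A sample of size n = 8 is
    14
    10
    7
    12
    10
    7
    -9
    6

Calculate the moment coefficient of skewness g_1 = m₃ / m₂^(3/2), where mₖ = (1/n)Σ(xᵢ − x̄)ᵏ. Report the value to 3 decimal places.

x̄ = (14 + 10 + 7 + 12 + 10 + 7 - 9 + 6) / 8 = 7.1250
deviations (xᵢ − x̄): 6.8750, 2.8750, -0.1250, 4.8750, 2.8750, -0.1250, -16.1250, -1.1250
Σ(xᵢ − x̄)² = 348.8750 ⇒ m₂ = 348.8750/8 = 43.60938
Σ(xᵢ − x̄)³ = -3705.8438 ⇒ m₃ = -3705.8438/8 = -463.23047
m₂^(3/2) = 43.60938^(1.5) = 287.98495
g_1 = m₃ / m₂^(3/2) = -463.23047 / 287.98495 ≈ -1.609

-1.609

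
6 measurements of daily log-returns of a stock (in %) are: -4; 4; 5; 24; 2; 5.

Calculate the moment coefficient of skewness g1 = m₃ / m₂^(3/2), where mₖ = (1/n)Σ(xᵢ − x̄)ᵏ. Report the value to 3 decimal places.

1.237

x̄ = (-4 + 4 + 5 + 24 + 2 + 5) / 6 = 6.0000
deviations (xᵢ − x̄): -10.0000, -2.0000, -1.0000, 18.0000, -4.0000, -1.0000
Σ(xᵢ − x̄)² = 446.0000 ⇒ m₂ = 446.0000/6 = 74.33333
Σ(xᵢ − x̄)³ = 4758.0000 ⇒ m₃ = 4758.0000/6 = 793.00000
m₂^(3/2) = 74.33333^(1.5) = 640.87807
g1 = m₃ / m₂^(3/2) = 793.00000 / 640.87807 ≈ 1.237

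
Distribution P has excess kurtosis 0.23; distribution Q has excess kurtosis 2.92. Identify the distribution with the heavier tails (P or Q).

Higher excess kurtosis ⇒ heavier tails relative to the normal distribution.
0.23 vs 2.92: the larger is 2.92, so Q has heavier tails.

Q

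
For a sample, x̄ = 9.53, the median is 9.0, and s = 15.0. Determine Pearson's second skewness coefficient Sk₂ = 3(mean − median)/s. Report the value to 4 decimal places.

Sk₂ = 3(9.53 − 9.0) / 15.0 = 3 × 0.5300 / 15.0
    = 1.5900 / 15.0 ≈ 0.1060

0.1060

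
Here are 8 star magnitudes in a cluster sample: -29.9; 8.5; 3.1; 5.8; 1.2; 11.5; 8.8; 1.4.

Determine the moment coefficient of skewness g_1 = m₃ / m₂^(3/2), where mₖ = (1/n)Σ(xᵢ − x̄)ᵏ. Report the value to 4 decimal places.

-1.9119

x̄ = (-29.9 + 8.5 + 3.1 + 5.8 + 1.2 + 11.5 + 8.8 + 1.4) / 8 = 1.3000
deviations (xᵢ − x̄): -31.2000, 7.2000, 1.8000, 4.5000, -0.1000, 10.2000, 7.5000, 0.1000
Σ(xᵢ − x̄)² = 1209.0800 ⇒ m₂ = 1209.0800/8 = 151.13500
Σ(xᵢ − x̄)³ = -28418.0400 ⇒ m₃ = -28418.0400/8 = -3552.25500
m₂^(3/2) = 151.13500^(1.5) = 1858.00798
g_1 = m₃ / m₂^(3/2) = -3552.25500 / 1858.00798 ≈ -1.9119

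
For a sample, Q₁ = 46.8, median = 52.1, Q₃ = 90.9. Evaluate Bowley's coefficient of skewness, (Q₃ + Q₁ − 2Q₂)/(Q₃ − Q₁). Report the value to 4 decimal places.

0.7596

numerator: Q₃ + Q₁ − 2Q₂ = 90.9 + 46.8 − 2×52.1 = 33.5000
denominator: Q₃ − Q₁ = 90.9 − 46.8 = 44.1000
Bowley skewness = 33.5000 / 44.1000 ≈ 0.7596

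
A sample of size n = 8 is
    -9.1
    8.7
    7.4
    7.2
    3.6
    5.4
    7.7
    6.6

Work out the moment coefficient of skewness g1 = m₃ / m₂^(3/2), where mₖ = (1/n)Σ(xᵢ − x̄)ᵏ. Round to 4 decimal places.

-1.9616

x̄ = (-9.1 + 8.7 + 7.4 + 7.2 + 3.6 + 5.4 + 7.7 + 6.6) / 8 = 4.6875
deviations (xᵢ − x̄): -13.7875, 4.0125, 2.7125, 2.5125, -1.0875, 0.7125, 3.0125, 1.9125
Σ(xᵢ − x̄)² = 234.2888 ⇒ m₂ = 234.2888/8 = 29.28609
Σ(xᵢ − x̄)³ = -2487.1072 ⇒ m₃ = -2487.1072/8 = -310.88839
m₂^(3/2) = 29.28609^(1.5) = 158.48646
g1 = m₃ / m₂^(3/2) = -310.88839 / 158.48646 ≈ -1.9616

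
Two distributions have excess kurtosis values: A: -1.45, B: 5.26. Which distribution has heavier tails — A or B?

B

Higher excess kurtosis ⇒ heavier tails relative to the normal distribution.
-1.45 vs 5.26: the larger is 5.26, so B has heavier tails. (B is leptokurtic — heavier-than-normal tails; the other is platykurtic.)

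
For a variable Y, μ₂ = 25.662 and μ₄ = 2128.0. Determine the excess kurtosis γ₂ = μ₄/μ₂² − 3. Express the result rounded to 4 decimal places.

0.2314

μ₂² = 25.662² = 658.53824
μ₄/μ₂² = 2128.0 / 658.53824 = 3.23140
γ₂ = 3.23140 − 3 ≈ 0.2314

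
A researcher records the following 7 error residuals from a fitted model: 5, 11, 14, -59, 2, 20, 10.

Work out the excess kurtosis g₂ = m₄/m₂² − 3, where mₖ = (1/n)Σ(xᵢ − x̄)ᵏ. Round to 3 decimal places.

x̄ = 0.4286
Σ(xᵢ − x̄)² = 4325.7143 ⇒ m₂ = 617.95918
Σ(xᵢ − x̄)⁴ = 12675262.8222 ⇒ m₄ = 1810751.83174
m₂² = 381873.55269
g₂ = m₄/m₂² − 3 = 4.74176 − 3 ≈ 1.742

1.742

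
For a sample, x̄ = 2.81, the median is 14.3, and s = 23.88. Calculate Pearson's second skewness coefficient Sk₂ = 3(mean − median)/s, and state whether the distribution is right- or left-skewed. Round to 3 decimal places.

-1.443, left-skewed

Sk₂ = 3(2.81 − 14.3) / 23.88 = 3 × -11.4900 / 23.88
    = -34.4700 / 23.88 ≈ -1.443
Sk₂ < 0 ⇒ mean < median ⇒ left-skewed (negative skew).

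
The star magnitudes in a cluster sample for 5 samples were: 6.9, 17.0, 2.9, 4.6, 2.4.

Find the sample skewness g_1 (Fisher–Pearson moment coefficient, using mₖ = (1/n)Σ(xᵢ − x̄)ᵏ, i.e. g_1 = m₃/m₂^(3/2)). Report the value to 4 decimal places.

x̄ = (6.9 + 17.0 + 2.9 + 4.6 + 2.4) / 5 = 6.7600
deviations (xᵢ − x̄): 0.1400, 10.2400, -3.8600, -2.1600, -4.3600
Σ(xᵢ − x̄)² = 143.4520 ⇒ m₂ = 143.4520/5 = 28.69040
Σ(xᵢ − x̄)³ = 923.2726 ⇒ m₃ = 923.2726/5 = 184.65451
m₂^(3/2) = 28.69040^(1.5) = 153.67560
g_1 = m₃ / m₂^(3/2) = 184.65451 / 153.67560 ≈ 1.2016

1.2016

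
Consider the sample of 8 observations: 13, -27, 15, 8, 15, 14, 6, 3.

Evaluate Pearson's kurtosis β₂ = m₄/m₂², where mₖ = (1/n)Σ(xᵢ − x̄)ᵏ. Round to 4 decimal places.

x̄ = 5.8750
Σ(xᵢ − x̄)² = 1376.8750 ⇒ m₂ = 172.10938
Σ(xᵢ − x̄)⁴ = 1188944.5879 ⇒ m₄ = 148618.07349
m₂² = 29621.63696
β₂ = m₄/m₂² = 148618.07349 / 29621.63696 ≈ 5.0172

5.0172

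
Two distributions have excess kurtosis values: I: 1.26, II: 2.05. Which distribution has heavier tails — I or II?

II

Higher excess kurtosis ⇒ heavier tails relative to the normal distribution.
1.26 vs 2.05: the larger is 2.05, so II has heavier tails.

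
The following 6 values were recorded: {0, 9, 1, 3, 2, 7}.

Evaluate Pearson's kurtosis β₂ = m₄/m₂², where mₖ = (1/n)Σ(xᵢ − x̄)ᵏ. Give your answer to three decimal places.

x̄ = 3.6667
Σ(xᵢ − x̄)² = 63.3333 ⇒ m₂ = 10.55556
Σ(xᵢ − x̄)⁴ = 1171.7778 ⇒ m₄ = 195.29630
m₂² = 111.41975
β₂ = m₄/m₂² = 195.29630 / 111.41975 ≈ 1.753

1.753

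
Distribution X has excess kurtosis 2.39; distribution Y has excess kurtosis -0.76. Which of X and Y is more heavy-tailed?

X

Higher excess kurtosis ⇒ heavier tails relative to the normal distribution.
2.39 vs -0.76: the larger is 2.39, so X has heavier tails. (X is leptokurtic — heavier-than-normal tails; the other is platykurtic.)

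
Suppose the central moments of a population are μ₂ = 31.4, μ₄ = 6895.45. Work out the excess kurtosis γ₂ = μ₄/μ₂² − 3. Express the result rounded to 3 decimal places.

μ₂² = 31.4² = 985.96000
μ₄/μ₂² = 6895.45 / 985.96000 = 6.99364
γ₂ = 6.99364 − 3 ≈ 3.994

3.994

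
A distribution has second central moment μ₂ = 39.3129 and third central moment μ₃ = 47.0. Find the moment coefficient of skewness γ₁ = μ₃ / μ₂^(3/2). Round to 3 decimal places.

0.191

σ = √μ₂ = √39.3129 = 6.27000
σ³ = μ₂^(3/2) = 246.49188
γ₁ = μ₃/σ³ = 47.0 / 246.49188 ≈ 0.191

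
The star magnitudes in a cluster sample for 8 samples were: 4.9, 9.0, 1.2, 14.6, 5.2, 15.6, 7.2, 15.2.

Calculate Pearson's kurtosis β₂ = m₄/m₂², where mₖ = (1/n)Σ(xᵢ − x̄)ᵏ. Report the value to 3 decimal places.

x̄ = 9.1125
Σ(xᵢ − x̄)² = 208.5887 ⇒ m₂ = 26.07359
Σ(xᵢ − x̄)⁴ = 8533.7249 ⇒ m₄ = 1066.71561
m₂² = 679.83229
β₂ = m₄/m₂² = 1066.71561 / 679.83229 ≈ 1.569

1.569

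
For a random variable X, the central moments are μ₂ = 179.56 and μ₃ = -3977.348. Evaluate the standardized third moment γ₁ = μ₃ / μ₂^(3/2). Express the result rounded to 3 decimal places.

-1.653

σ = √μ₂ = √179.56 = 13.40000
σ³ = μ₂^(3/2) = 2406.10400
γ₁ = μ₃/σ³ = -3977.348 / 2406.10400 ≈ -1.653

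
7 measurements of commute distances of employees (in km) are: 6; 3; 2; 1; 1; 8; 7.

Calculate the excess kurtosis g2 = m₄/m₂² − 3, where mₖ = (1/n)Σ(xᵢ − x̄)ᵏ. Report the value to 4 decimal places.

-1.6228

x̄ = 4.0000
Σ(xᵢ − x̄)² = 52.0000 ⇒ m₂ = 7.42857
Σ(xᵢ − x̄)⁴ = 532.0000 ⇒ m₄ = 76.00000
m₂² = 55.18367
g2 = m₄/m₂² − 3 = 1.37722 − 3 ≈ -1.6228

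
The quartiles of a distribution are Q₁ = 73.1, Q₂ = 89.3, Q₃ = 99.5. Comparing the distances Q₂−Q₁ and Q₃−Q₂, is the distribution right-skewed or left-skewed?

left-skewed

Q₂ − Q₁ = 16.2;  Q₃ − Q₂ = 10.2
Q₂ − Q₁ > Q₃ − Q₂ ⇒ the lower half is more spread out ⇒ left-skewed.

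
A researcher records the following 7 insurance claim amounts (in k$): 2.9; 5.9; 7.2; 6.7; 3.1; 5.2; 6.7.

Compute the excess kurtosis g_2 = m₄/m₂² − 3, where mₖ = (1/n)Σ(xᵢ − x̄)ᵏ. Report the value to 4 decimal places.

-1.3064

x̄ = 5.3857
Σ(xᵢ − x̄)² = 18.4486 ⇒ m₂ = 2.63551
Σ(xᵢ − x̄)⁴ = 82.3460 ⇒ m₄ = 11.76372
m₂² = 6.94591
g_2 = m₄/m₂² − 3 = 1.69362 − 3 ≈ -1.3064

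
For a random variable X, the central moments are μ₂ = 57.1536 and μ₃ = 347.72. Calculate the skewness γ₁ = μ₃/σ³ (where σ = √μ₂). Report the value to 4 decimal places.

σ = √μ₂ = √57.1536 = 7.56000
σ³ = μ₂^(3/2) = 432.08122
γ₁ = μ₃/σ³ = 347.72 / 432.08122 ≈ 0.8048

0.8048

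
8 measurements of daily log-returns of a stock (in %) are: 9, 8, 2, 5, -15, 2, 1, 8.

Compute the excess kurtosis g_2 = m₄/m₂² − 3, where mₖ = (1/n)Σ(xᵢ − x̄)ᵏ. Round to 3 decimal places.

x̄ = 2.5000
Σ(xᵢ − x̄)² = 418.0000 ⇒ m₂ = 52.25000
Σ(xᵢ − x̄)⁴ = 97448.5000 ⇒ m₄ = 12181.06250
m₂² = 2730.06250
g_2 = m₄/m₂² − 3 = 4.46183 − 3 ≈ 1.462

1.462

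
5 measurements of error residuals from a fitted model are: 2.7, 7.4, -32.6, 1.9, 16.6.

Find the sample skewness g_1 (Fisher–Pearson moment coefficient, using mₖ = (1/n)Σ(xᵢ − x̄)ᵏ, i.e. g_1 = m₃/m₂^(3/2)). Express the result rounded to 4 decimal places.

-1.1207

x̄ = (2.7 + 7.4 - 32.6 + 1.9 + 16.6) / 5 = -0.8000
deviations (xᵢ − x̄): 3.5000, 8.2000, -31.8000, 2.7000, 17.4000
Σ(xᵢ − x̄)² = 1400.7800 ⇒ m₂ = 1400.7800/5 = 280.15600
Σ(xᵢ − x̄)³ = -26275.4820 ⇒ m₃ = -26275.4820/5 = -5255.09640
m₂^(3/2) = 280.15600^(1.5) = 4689.21226
g_1 = m₃ / m₂^(3/2) = -5255.09640 / 4689.21226 ≈ -1.1207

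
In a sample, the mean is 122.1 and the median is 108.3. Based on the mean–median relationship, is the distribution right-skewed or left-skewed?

right-skewed

mean − median = 122.1 − 108.3 = 13.8
mean > median ⇒ the longer tail is on the right ⇒ right-skewed (positively skewed).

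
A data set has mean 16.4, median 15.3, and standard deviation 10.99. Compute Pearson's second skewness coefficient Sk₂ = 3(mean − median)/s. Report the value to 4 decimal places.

Sk₂ = 3(16.4 − 15.3) / 10.99 = 3 × 1.1000 / 10.99
    = 3.3000 / 10.99 ≈ 0.3003

0.3003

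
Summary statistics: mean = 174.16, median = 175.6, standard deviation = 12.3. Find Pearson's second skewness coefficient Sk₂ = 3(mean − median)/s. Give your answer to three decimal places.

-0.351

Sk₂ = 3(174.16 − 175.6) / 12.3 = 3 × -1.4400 / 12.3
    = -4.3200 / 12.3 ≈ -0.351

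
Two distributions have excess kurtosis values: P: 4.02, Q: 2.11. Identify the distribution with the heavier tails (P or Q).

Higher excess kurtosis ⇒ heavier tails relative to the normal distribution.
4.02 vs 2.11: the larger is 4.02, so P has heavier tails.

P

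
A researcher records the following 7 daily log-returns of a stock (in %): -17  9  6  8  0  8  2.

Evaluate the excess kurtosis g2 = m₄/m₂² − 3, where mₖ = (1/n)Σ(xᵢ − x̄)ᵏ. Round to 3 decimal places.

x̄ = 2.2857
Σ(xᵢ − x̄)² = 501.4286 ⇒ m₂ = 71.63265
Σ(xᵢ − x̄)⁴ = 142720.8805 ⇒ m₄ = 20388.69721
m₂² = 5131.23698
g2 = m₄/m₂² − 3 = 3.97345 − 3 ≈ 0.973

0.973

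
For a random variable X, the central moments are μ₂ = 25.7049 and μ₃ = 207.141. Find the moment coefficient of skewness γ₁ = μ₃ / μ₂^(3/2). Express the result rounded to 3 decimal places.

σ = √μ₂ = √25.7049 = 5.07000
σ³ = μ₂^(3/2) = 130.32384
γ₁ = μ₃/σ³ = 207.141 / 130.32384 ≈ 1.589

1.589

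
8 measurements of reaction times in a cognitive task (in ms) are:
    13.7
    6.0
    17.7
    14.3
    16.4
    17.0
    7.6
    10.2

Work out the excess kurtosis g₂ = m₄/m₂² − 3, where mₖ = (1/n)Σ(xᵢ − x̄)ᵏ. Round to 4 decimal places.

-1.2962

x̄ = 12.8625
Σ(xᵢ − x̄)² = 137.6787 ⇒ m₂ = 17.20984
Σ(xᵢ − x̄)⁴ = 4037.0837 ⇒ m₄ = 504.63546
m₂² = 296.17872
g₂ = m₄/m₂² − 3 = 1.70382 − 3 ≈ -1.2962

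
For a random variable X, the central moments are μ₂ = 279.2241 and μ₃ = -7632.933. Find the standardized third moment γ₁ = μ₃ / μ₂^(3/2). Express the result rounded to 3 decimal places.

σ = √μ₂ = √279.2241 = 16.71000
σ³ = μ₂^(3/2) = 4665.83471
γ₁ = μ₃/σ³ = -7632.933 / 4665.83471 ≈ -1.636

-1.636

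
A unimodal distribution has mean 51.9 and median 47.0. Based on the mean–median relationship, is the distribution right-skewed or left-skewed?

mean − median = 51.9 − 47.0 = 4.9
mean > median ⇒ the longer tail is on the right ⇒ right-skewed (positively skewed).

right-skewed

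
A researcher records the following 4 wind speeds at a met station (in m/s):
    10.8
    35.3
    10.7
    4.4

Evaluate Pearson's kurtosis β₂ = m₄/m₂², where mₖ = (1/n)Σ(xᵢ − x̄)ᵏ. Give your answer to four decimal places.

2.2301

x̄ = 15.3000
Σ(xᵢ − x̄)² = 560.2200 ⇒ m₂ = 140.05500
Σ(xᵢ − x̄)⁴ = 174973.6242 ⇒ m₄ = 43743.40605
m₂² = 19615.40302
β₂ = m₄/m₂² = 43743.40605 / 19615.40302 ≈ 2.2301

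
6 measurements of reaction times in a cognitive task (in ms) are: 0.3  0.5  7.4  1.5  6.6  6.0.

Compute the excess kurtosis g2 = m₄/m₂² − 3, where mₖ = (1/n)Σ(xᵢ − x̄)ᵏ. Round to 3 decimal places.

-1.874

x̄ = 3.7167
Σ(xᵢ − x̄)² = 54.0283 ⇒ m₂ = 9.00472
Σ(xᵢ − x̄)⁴ = 547.8359 ⇒ m₄ = 91.30598
m₂² = 81.08502
g2 = m₄/m₂² − 3 = 1.12605 − 3 ≈ -1.874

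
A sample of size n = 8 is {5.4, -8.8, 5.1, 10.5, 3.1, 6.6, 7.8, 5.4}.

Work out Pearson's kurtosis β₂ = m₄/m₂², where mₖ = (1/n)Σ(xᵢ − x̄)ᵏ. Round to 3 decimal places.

x̄ = 4.3875
Σ(xᵢ − x̄)² = 232.0288 ⇒ m₂ = 29.00359
Σ(xᵢ − x̄)⁴ = 31805.3902 ⇒ m₄ = 3975.67377
m₂² = 841.20845
β₂ = m₄/m₂² = 3975.67377 / 841.20845 ≈ 4.726

4.726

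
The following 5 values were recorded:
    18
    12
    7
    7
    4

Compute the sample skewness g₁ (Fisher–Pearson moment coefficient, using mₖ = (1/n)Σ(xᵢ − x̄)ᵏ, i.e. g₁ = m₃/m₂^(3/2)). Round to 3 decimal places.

x̄ = (18 + 12 + 7 + 7 + 4) / 5 = 9.6000
deviations (xᵢ − x̄): 8.4000, 2.4000, -2.6000, -2.6000, -5.6000
Σ(xᵢ − x̄)² = 121.2000 ⇒ m₂ = 121.2000/5 = 24.24000
Σ(xᵢ − x̄)³ = 395.7600 ⇒ m₃ = 395.7600/5 = 79.15200
m₂^(3/2) = 24.24000^(1.5) = 119.34354
g₁ = m₃ / m₂^(3/2) = 79.15200 / 119.34354 ≈ 0.663

0.663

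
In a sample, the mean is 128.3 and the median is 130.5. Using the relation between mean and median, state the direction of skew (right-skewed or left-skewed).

mean − median = 128.3 − 130.5 = -2.2
mean < median ⇒ the longer tail is on the left ⇒ left-skewed (negatively skewed).

left-skewed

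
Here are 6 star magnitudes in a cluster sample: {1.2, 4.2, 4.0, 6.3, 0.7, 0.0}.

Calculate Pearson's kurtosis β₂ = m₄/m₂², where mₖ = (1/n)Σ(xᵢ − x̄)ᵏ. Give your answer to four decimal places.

1.6031

x̄ = 2.7333
Σ(xᵢ − x̄)² = 30.4333 ⇒ m₂ = 5.07222
Σ(xᵢ − x̄)⁴ = 247.4670 ⇒ m₄ = 41.24451
m₂² = 25.72744
β₂ = m₄/m₂² = 41.24451 / 25.72744 ≈ 1.6031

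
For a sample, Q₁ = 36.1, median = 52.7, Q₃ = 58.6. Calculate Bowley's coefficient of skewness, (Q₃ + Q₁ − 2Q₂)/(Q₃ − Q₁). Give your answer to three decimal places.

-0.476

numerator: Q₃ + Q₁ − 2Q₂ = 58.6 + 36.1 − 2×52.7 = -10.7000
denominator: Q₃ − Q₁ = 58.6 − 36.1 = 22.5000
Bowley skewness = -10.7000 / 22.5000 ≈ -0.476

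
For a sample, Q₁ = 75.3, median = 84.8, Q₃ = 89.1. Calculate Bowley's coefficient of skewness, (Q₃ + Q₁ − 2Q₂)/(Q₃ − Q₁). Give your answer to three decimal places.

-0.377

numerator: Q₃ + Q₁ − 2Q₂ = 89.1 + 75.3 − 2×84.8 = -5.2000
denominator: Q₃ − Q₁ = 89.1 − 75.3 = 13.8000
Bowley skewness = -5.2000 / 13.8000 ≈ -0.377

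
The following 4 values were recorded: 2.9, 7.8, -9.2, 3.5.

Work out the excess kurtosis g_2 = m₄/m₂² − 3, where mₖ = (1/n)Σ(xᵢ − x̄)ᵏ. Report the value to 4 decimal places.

-0.8410

x̄ = 1.2500
Σ(xᵢ − x̄)² = 159.8900 ⇒ m₂ = 39.97250
Σ(xᵢ − x̄)⁴ = 13798.8514 ⇒ m₄ = 3449.71286
m₂² = 1597.80076
g_2 = m₄/m₂² − 3 = 2.15904 − 3 ≈ -0.8410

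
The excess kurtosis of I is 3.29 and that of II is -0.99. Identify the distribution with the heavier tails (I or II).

I

Higher excess kurtosis ⇒ heavier tails relative to the normal distribution.
3.29 vs -0.99: the larger is 3.29, so I has heavier tails. (I is leptokurtic — heavier-than-normal tails; the other is platykurtic.)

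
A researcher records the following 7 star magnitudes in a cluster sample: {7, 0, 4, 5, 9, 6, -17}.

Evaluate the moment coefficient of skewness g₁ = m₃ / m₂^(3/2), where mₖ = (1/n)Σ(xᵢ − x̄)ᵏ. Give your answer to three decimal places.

-1.646

x̄ = (7 + 0 + 4 + 5 + 9 + 6 - 17) / 7 = 2.0000
deviations (xᵢ − x̄): 5.0000, -2.0000, 2.0000, 3.0000, 7.0000, 4.0000, -19.0000
Σ(xᵢ − x̄)² = 468.0000 ⇒ m₂ = 468.0000/7 = 66.85714
Σ(xᵢ − x̄)³ = -6300.0000 ⇒ m₃ = -6300.0000/7 = -900.00000
m₂^(3/2) = 66.85714^(1.5) = 546.66557
g₁ = m₃ / m₂^(3/2) = -900.00000 / 546.66557 ≈ -1.646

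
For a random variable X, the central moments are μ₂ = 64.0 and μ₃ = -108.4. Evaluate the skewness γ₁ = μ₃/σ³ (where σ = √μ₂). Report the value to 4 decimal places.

-0.2117

σ = √μ₂ = √64.0 = 8.00000
σ³ = μ₂^(3/2) = 512.00000
γ₁ = μ₃/σ³ = -108.4 / 512.00000 ≈ -0.2117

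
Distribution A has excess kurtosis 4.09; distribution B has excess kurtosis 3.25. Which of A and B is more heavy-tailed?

Higher excess kurtosis ⇒ heavier tails relative to the normal distribution.
4.09 vs 3.25: the larger is 4.09, so A has heavier tails.

A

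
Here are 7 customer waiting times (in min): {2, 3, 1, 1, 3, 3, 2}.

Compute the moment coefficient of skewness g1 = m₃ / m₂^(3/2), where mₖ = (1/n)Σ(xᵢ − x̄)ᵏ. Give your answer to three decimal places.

-0.272

x̄ = (2 + 3 + 1 + 1 + 3 + 3 + 2) / 7 = 2.1429
deviations (xᵢ − x̄): -0.1429, 0.8571, -1.1429, -1.1429, 0.8571, 0.8571, -0.1429
Σ(xᵢ − x̄)² = 4.8571 ⇒ m₂ = 4.8571/7 = 0.69388
Σ(xᵢ − x̄)³ = -1.1020 ⇒ m₃ = -1.1020/7 = -0.15743
m₂^(3/2) = 0.69388^(1.5) = 0.57800
g1 = m₃ / m₂^(3/2) = -0.15743 / 0.57800 ≈ -0.272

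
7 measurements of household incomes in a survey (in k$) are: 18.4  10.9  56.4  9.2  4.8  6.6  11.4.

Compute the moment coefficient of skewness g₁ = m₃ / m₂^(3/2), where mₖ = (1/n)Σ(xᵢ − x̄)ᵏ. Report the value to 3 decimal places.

x̄ = (18.4 + 10.9 + 56.4 + 9.2 + 4.8 + 6.6 + 11.4) / 7 = 16.8143
deviations (xᵢ − x̄): 1.5857, -5.9143, 39.5857, -7.6143, -12.0143, -10.2143, -5.4143
Σ(xᵢ − x̄)² = 1940.4886 ⇒ m₂ = 1940.4886/7 = 277.21265
Σ(xᵢ − x̄)³ = 58429.0412 ⇒ m₃ = 58429.0412/7 = 8347.00588
m₂^(3/2) = 277.21265^(1.5) = 4615.50870
g₁ = m₃ / m₂^(3/2) = 8347.00588 / 4615.50870 ≈ 1.808

1.808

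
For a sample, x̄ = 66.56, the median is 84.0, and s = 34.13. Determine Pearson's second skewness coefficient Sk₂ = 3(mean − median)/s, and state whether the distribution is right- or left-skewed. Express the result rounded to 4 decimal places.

-1.5330, left-skewed

Sk₂ = 3(66.56 − 84.0) / 34.13 = 3 × -17.4400 / 34.13
    = -52.3200 / 34.13 ≈ -1.5330
Sk₂ < 0 ⇒ mean < median ⇒ left-skewed (negative skew).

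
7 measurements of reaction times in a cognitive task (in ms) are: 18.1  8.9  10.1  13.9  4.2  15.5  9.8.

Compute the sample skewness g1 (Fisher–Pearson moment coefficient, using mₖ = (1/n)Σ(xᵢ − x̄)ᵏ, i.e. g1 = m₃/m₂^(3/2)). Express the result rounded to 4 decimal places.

-0.0871

x̄ = (18.1 + 8.9 + 10.1 + 13.9 + 4.2 + 15.5 + 9.8) / 7 = 11.5000
deviations (xᵢ − x̄): 6.6000, -2.6000, -1.4000, 2.4000, -7.3000, 4.0000, -1.7000
Σ(xᵢ − x̄)² = 130.2200 ⇒ m₂ = 130.2200/7 = 18.60286
Σ(xᵢ − x̄)³ = -48.9300 ⇒ m₃ = -48.9300/7 = -6.99000
m₂^(3/2) = 18.60286^(1.5) = 80.23604
g1 = m₃ / m₂^(3/2) = -6.99000 / 80.23604 ≈ -0.0871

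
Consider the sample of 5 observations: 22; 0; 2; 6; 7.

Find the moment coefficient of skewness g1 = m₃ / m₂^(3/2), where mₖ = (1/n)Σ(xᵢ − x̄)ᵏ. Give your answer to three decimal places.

1.100

x̄ = (22 + 0 + 2 + 6 + 7) / 5 = 7.4000
deviations (xᵢ − x̄): 14.6000, -7.4000, -5.4000, -1.4000, -0.4000
Σ(xᵢ − x̄)² = 299.2000 ⇒ m₂ = 299.2000/5 = 59.84000
Σ(xᵢ − x̄)³ = 2546.6400 ⇒ m₃ = 2546.6400/5 = 509.32800
m₂^(3/2) = 59.84000^(1.5) = 462.90021
g1 = m₃ / m₂^(3/2) = 509.32800 / 462.90021 ≈ 1.100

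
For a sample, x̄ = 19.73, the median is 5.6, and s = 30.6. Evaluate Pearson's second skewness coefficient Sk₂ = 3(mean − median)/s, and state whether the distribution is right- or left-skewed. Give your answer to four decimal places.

1.3853, right-skewed

Sk₂ = 3(19.73 − 5.6) / 30.6 = 3 × 14.1300 / 30.6
    = 42.3900 / 30.6 ≈ 1.3853
Sk₂ > 0 ⇒ mean > median ⇒ right-skewed (positive skew).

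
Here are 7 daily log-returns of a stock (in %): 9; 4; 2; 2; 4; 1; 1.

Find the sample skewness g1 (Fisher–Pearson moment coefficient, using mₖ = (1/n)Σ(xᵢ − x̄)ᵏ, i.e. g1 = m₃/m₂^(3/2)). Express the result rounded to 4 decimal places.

1.2894

x̄ = (9 + 4 + 2 + 2 + 4 + 1 + 1) / 7 = 3.2857
deviations (xᵢ − x̄): 5.7143, 0.7143, -1.2857, -1.2857, 0.7143, -2.2857, -2.2857
Σ(xᵢ − x̄)² = 47.4286 ⇒ m₂ = 47.4286/7 = 6.77551
Σ(xᵢ − x̄)³ = 159.1837 ⇒ m₃ = 159.1837/7 = 22.74052
m₂^(3/2) = 6.77551^(1.5) = 17.63652
g1 = m₃ / m₂^(3/2) = 22.74052 / 17.63652 ≈ 1.2894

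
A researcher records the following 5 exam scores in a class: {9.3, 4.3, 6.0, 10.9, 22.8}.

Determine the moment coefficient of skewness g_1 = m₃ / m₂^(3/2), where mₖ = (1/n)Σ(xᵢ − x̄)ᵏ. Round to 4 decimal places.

x̄ = (9.3 + 4.3 + 6.0 + 10.9 + 22.8) / 5 = 10.6600
deviations (xᵢ − x̄): -1.3600, -6.3600, -4.6600, 0.2400, 12.1400
Σ(xᵢ − x̄)² = 211.4520 ⇒ m₂ = 211.4520/5 = 42.29040
Σ(xᵢ − x̄)³ = 1428.2326 ⇒ m₃ = 1428.2326/5 = 285.64651
m₂^(3/2) = 42.29040^(1.5) = 275.01899
g_1 = m₃ / m₂^(3/2) = 285.64651 / 275.01899 ≈ 1.0386

1.0386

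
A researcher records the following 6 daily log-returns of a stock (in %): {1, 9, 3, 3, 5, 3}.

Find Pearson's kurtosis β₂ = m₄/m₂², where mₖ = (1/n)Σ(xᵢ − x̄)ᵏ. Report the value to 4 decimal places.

2.9501

x̄ = 4.0000
Σ(xᵢ − x̄)² = 38.0000 ⇒ m₂ = 6.33333
Σ(xᵢ − x̄)⁴ = 710.0000 ⇒ m₄ = 118.33333
m₂² = 40.11111
β₂ = m₄/m₂² = 118.33333 / 40.11111 ≈ 2.9501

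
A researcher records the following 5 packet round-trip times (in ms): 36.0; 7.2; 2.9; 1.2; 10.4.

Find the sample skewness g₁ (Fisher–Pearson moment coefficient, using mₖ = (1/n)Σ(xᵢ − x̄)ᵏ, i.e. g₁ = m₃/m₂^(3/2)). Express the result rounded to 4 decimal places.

1.2650

x̄ = (36.0 + 7.2 + 2.9 + 1.2 + 10.4) / 5 = 11.5400
deviations (xᵢ − x̄): 24.4600, -4.3400, -8.6400, -10.3400, -1.1400
Σ(xᵢ − x̄)² = 799.9920 ⇒ m₂ = 799.9920/5 = 159.99840
Σ(xᵢ − x̄)³ = 12800.5046 ⇒ m₃ = 12800.5046/5 = 2560.10093
m₂^(3/2) = 159.99840^(1.5) = 2023.82734
g₁ = m₃ / m₂^(3/2) = 2560.10093 / 2023.82734 ≈ 1.2650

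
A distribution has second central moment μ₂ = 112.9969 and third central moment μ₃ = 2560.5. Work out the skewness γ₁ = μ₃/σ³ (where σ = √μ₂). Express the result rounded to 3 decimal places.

σ = √μ₂ = √112.9969 = 10.63000
σ³ = μ₂^(3/2) = 1201.15705
γ₁ = μ₃/σ³ = 2560.5 / 1201.15705 ≈ 2.132

2.132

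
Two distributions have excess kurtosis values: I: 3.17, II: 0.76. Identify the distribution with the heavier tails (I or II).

I

Higher excess kurtosis ⇒ heavier tails relative to the normal distribution.
3.17 vs 0.76: the larger is 3.17, so I has heavier tails.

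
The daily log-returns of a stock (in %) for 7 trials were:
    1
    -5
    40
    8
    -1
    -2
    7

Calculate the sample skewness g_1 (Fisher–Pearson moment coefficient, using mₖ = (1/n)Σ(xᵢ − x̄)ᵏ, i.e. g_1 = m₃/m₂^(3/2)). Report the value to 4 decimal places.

1.6584

x̄ = (1 - 5 + 40 + 8 - 1 - 2 + 7) / 7 = 6.8571
deviations (xᵢ − x̄): -5.8571, -11.8571, 33.1429, 1.1429, -7.8571, -8.8571, 0.1429
Σ(xᵢ − x̄)² = 1414.8571 ⇒ m₂ = 1414.8571/7 = 202.12245
Σ(xᵢ − x̄)³ = 33359.3878 ⇒ m₃ = 33359.3878/7 = 4765.62682
m₂^(3/2) = 202.12245^(1.5) = 2873.57031
g_1 = m₃ / m₂^(3/2) = 4765.62682 / 2873.57031 ≈ 1.6584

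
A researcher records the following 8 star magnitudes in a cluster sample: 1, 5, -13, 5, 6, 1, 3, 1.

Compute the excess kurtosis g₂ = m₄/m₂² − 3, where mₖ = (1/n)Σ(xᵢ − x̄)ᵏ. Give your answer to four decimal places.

x̄ = 1.1250
Σ(xᵢ − x̄)² = 256.8750 ⇒ m₂ = 32.10938
Σ(xᵢ − x̄)⁴ = 40834.5879 ⇒ m₄ = 5104.32349
m₂² = 1031.01196
g₂ = m₄/m₂² − 3 = 4.95079 − 3 ≈ 1.9508

1.9508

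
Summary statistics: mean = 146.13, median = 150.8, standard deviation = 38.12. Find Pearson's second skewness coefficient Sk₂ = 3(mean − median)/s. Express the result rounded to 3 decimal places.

-0.368

Sk₂ = 3(146.13 − 150.8) / 38.12 = 3 × -4.6700 / 38.12
    = -14.0100 / 38.12 ≈ -0.368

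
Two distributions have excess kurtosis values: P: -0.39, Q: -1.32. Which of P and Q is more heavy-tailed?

Higher excess kurtosis ⇒ heavier tails relative to the normal distribution.
-0.39 vs -1.32: the larger is -0.39, so P has heavier tails.

P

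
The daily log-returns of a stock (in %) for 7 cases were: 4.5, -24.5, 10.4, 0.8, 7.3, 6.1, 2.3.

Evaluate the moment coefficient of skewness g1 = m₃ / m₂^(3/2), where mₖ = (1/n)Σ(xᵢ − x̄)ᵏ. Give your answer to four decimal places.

x̄ = (4.5 - 24.5 + 10.4 + 0.8 + 7.3 + 6.1 + 2.3) / 7 = 0.9857
deviations (xᵢ − x̄): 3.5143, -25.4857, 9.4143, -0.1857, 6.3143, 5.1143, 1.3143
Σ(xᵢ − x̄)² = 818.2886 ⇒ m₂ = 818.2886/7 = 116.89837
Σ(xᵢ − x̄)³ = -15287.9595 ⇒ m₃ = -15287.9595/7 = -2183.99421
m₂^(3/2) = 116.89837^(1.5) = 1263.89987
g1 = m₃ / m₂^(3/2) = -2183.99421 / 1263.89987 ≈ -1.7280

-1.7280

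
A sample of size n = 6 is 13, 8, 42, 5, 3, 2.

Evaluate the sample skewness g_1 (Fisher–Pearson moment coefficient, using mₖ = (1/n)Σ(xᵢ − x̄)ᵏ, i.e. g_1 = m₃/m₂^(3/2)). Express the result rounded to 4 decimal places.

1.5321

x̄ = (13 + 8 + 42 + 5 + 3 + 2) / 6 = 12.1667
deviations (xᵢ − x̄): 0.8333, -4.1667, 29.8333, -7.1667, -9.1667, -10.1667
Σ(xᵢ − x̄)² = 1146.8333 ⇒ m₂ = 1146.8333/6 = 191.13889
Σ(xᵢ − x̄)³ = 24291.5556 ⇒ m₃ = 24291.5556/6 = 4048.59259
m₂^(3/2) = 191.13889^(1.5) = 2642.55226
g_1 = m₃ / m₂^(3/2) = 4048.59259 / 2642.55226 ≈ 1.5321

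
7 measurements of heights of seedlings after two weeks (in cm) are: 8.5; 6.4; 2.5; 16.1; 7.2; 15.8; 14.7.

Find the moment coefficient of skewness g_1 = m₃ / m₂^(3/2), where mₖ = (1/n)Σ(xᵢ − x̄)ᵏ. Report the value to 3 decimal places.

x̄ = (8.5 + 6.4 + 2.5 + 16.1 + 7.2 + 15.8 + 14.7) / 7 = 10.1714
deviations (xᵢ − x̄): -1.6714, -3.7714, -7.6714, 5.9286, -2.9714, 5.6286, 4.5286
Σ(xᵢ − x̄)² = 172.0343 ⇒ m₂ = 172.0343/7 = 24.57633
Σ(xᵢ − x̄)³ = -56.4520 ⇒ m₃ = -56.4520/7 = -8.06458
m₂^(3/2) = 24.57633^(1.5) = 121.83595
g_1 = m₃ / m₂^(3/2) = -8.06458 / 121.83595 ≈ -0.066

-0.066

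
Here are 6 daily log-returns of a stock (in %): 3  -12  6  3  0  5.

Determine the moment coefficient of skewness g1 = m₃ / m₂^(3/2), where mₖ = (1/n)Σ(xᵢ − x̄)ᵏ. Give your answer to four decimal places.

x̄ = (3 - 12 + 6 + 3 + 0 + 5) / 6 = 0.8333
deviations (xᵢ − x̄): 2.1667, -12.8333, 5.1667, 2.1667, -0.8333, 4.1667
Σ(xᵢ − x̄)² = 218.8333 ⇒ m₂ = 218.8333/6 = 36.47222
Σ(xᵢ − x̄)³ = -1883.5556 ⇒ m₃ = -1883.5556/6 = -313.92593
m₂^(3/2) = 36.47222^(1.5) = 220.26391
g1 = m₃ / m₂^(3/2) = -313.92593 / 220.26391 ≈ -1.4252

-1.4252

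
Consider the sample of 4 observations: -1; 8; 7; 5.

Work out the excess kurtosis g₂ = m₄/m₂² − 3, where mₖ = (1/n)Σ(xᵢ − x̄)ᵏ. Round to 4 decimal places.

-0.9292

x̄ = 4.7500
Σ(xᵢ − x̄)² = 48.7500 ⇒ m₂ = 12.18750
Σ(xᵢ − x̄)⁴ = 1230.3281 ⇒ m₄ = 307.58203
m₂² = 148.53516
g₂ = m₄/m₂² − 3 = 2.07077 − 3 ≈ -0.9292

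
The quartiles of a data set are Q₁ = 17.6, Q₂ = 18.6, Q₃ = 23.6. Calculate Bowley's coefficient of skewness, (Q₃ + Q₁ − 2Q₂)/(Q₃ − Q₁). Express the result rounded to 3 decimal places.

0.667

numerator: Q₃ + Q₁ − 2Q₂ = 23.6 + 17.6 − 2×18.6 = 4.0000
denominator: Q₃ − Q₁ = 23.6 − 17.6 = 6.0000
Bowley skewness = 4.0000 / 6.0000 ≈ 0.667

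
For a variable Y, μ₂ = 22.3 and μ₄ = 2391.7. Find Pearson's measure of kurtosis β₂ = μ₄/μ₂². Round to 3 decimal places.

μ₂² = 22.3² = 497.29000
μ₄/μ₂² = 2391.7 / 497.29000 = 4.80947
β₂ ≈ 4.809

4.809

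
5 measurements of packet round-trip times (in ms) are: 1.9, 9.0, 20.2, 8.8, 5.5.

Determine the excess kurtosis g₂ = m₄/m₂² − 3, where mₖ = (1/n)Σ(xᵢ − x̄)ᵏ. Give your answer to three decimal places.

x̄ = 9.0800
Σ(xᵢ − x̄)² = 188.1080 ⇒ m₂ = 37.62160
Σ(xᵢ − x̄)⁴ = 18112.3269 ⇒ m₄ = 3622.46538
m₂² = 1415.38479
g₂ = m₄/m₂² − 3 = 2.55935 − 3 ≈ -0.441

-0.441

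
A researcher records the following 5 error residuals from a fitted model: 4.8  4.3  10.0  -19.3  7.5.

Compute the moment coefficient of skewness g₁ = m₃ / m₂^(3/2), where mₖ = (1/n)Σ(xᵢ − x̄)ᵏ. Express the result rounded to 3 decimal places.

x̄ = (4.8 + 4.3 + 10.0 - 19.3 + 7.5) / 5 = 1.4600
deviations (xᵢ − x̄): 3.3400, 2.8400, 8.5400, -20.7600, 6.0400
Σ(xᵢ − x̄)² = 559.6120 ⇒ m₂ = 559.6120/5 = 111.92240
Σ(xᵢ − x̄)³ = -8043.7442 ⇒ m₃ = -8043.7442/5 = -1608.74885
m₂^(3/2) = 111.92240^(1.5) = 1184.06494
g₁ = m₃ / m₂^(3/2) = -1608.74885 / 1184.06494 ≈ -1.359

-1.359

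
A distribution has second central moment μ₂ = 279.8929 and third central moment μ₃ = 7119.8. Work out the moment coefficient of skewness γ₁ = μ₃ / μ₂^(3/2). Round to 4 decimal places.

σ = √μ₂ = √279.8929 = 16.73000
σ³ = μ₂^(3/2) = 4682.60822
γ₁ = μ₃/σ³ = 7119.8 / 4682.60822 ≈ 1.5205

1.5205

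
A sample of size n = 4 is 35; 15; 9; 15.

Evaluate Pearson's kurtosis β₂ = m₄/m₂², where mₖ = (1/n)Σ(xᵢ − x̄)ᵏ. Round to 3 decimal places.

2.205

x̄ = 18.5000
Σ(xᵢ − x̄)² = 387.0000 ⇒ m₂ = 96.75000
Σ(xᵢ − x̄)⁴ = 82565.2500 ⇒ m₄ = 20641.31250
m₂² = 9360.56250
β₂ = m₄/m₂² = 20641.31250 / 9360.56250 ≈ 2.205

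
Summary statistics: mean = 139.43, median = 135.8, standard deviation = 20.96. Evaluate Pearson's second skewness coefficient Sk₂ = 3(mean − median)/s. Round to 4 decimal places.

0.5196

Sk₂ = 3(139.43 − 135.8) / 20.96 = 3 × 3.6300 / 20.96
    = 10.8900 / 20.96 ≈ 0.5196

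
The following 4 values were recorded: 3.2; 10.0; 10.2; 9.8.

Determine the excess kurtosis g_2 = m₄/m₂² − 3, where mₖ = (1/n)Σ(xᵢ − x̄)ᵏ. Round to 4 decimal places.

-0.6728

x̄ = 8.3000
Σ(xᵢ − x̄)² = 34.7600 ⇒ m₂ = 8.69000
Σ(xᵢ − x̄)⁴ = 702.9668 ⇒ m₄ = 175.74170
m₂² = 75.51610
g_2 = m₄/m₂² − 3 = 2.32721 − 3 ≈ -0.6728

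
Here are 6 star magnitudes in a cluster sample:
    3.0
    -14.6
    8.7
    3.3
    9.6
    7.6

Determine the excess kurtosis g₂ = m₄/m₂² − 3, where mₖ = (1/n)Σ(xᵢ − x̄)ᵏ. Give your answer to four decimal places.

x̄ = 2.9333
Σ(xᵢ − x̄)² = 407.0333 ⇒ m₂ = 67.83889
Σ(xᵢ − x̄)⁴ = 98061.1465 ⇒ m₄ = 16343.52442
m₂² = 4602.11485
g₂ = m₄/m₂² − 3 = 3.55131 − 3 ≈ 0.5513

0.5513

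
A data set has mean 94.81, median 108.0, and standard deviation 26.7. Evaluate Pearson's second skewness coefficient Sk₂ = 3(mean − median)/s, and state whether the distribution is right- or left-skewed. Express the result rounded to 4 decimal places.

Sk₂ = 3(94.81 − 108.0) / 26.7 = 3 × -13.1900 / 26.7
    = -39.5700 / 26.7 ≈ -1.4820
Sk₂ < 0 ⇒ mean < median ⇒ left-skewed (negative skew).

-1.4820, left-skewed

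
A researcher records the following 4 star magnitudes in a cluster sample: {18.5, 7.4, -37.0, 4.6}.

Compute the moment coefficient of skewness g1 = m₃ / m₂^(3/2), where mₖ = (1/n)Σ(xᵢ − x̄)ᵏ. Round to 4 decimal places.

-0.9385

x̄ = (18.5 + 7.4 - 37.0 + 4.6) / 4 = -1.6250
deviations (xᵢ − x̄): 20.1250, 9.0250, -35.3750, 6.2250
Σ(xᵢ − x̄)² = 1776.6075 ⇒ m₂ = 1776.6075/4 = 444.15188
Σ(xᵢ − x̄)³ = -35140.6894 ⇒ m₃ = -35140.6894/4 = -8785.17234
m₂^(3/2) = 444.15188^(1.5) = 9360.46125
g1 = m₃ / m₂^(3/2) = -8785.17234 / 9360.46125 ≈ -0.9385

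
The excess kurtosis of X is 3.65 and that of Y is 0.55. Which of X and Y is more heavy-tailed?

X

Higher excess kurtosis ⇒ heavier tails relative to the normal distribution.
3.65 vs 0.55: the larger is 3.65, so X has heavier tails.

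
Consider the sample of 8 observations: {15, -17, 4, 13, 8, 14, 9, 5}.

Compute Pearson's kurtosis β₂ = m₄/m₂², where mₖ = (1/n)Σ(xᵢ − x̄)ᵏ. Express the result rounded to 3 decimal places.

4.523

x̄ = 6.3750
Σ(xᵢ − x̄)² = 739.8750 ⇒ m₂ = 92.48438
Σ(xᵢ − x̄)⁴ = 309473.2441 ⇒ m₄ = 38684.15552
m₂² = 8553.35962
β₂ = m₄/m₂² = 38684.15552 / 8553.35962 ≈ 4.523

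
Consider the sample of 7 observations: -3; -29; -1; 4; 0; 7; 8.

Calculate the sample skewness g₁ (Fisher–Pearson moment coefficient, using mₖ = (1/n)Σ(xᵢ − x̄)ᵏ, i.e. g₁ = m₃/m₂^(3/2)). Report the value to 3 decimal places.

x̄ = (-3 - 29 - 1 + 4 + 0 + 7 + 8) / 7 = -2.0000
deviations (xᵢ − x̄): -1.0000, -27.0000, 1.0000, 6.0000, 2.0000, 9.0000, 10.0000
Σ(xᵢ − x̄)² = 952.0000 ⇒ m₂ = 952.0000/7 = 136.00000
Σ(xᵢ − x̄)³ = -17730.0000 ⇒ m₃ = -17730.0000/7 = -2532.85714
m₂^(3/2) = 136.00000^(1.5) = 1586.01892
g₁ = m₃ / m₂^(3/2) = -2532.85714 / 1586.01892 ≈ -1.597

-1.597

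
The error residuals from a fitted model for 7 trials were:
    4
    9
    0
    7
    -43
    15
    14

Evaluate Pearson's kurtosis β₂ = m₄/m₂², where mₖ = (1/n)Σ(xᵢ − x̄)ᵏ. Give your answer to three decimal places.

4.547

x̄ = 0.8571
Σ(xᵢ − x̄)² = 2410.8571 ⇒ m₂ = 344.40816
Σ(xᵢ − x̄)⁴ = 3775419.9300 ⇒ m₄ = 539345.70429
m₂² = 118616.98292
β₂ = m₄/m₂² = 539345.70429 / 118616.98292 ≈ 4.547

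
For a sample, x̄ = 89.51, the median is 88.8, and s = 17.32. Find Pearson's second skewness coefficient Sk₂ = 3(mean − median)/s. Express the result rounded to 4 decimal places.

Sk₂ = 3(89.51 − 88.8) / 17.32 = 3 × 0.7100 / 17.32
    = 2.1300 / 17.32 ≈ 0.1230

0.1230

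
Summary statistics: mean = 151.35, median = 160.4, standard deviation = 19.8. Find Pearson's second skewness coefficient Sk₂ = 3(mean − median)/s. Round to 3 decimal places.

-1.371

Sk₂ = 3(151.35 − 160.4) / 19.8 = 3 × -9.0500 / 19.8
    = -27.1500 / 19.8 ≈ -1.371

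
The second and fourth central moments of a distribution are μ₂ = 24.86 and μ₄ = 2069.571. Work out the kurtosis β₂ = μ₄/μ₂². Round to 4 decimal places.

μ₂² = 24.86² = 618.01960
μ₄/μ₂² = 2069.571 / 618.01960 = 3.34871
β₂ ≈ 3.3487

3.3487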